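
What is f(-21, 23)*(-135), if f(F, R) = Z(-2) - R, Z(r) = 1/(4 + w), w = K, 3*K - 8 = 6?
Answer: 80325/26 ≈ 3089.4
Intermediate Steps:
K = 14/3 (K = 8/3 + (1/3)*6 = 8/3 + 2 = 14/3 ≈ 4.6667)
w = 14/3 ≈ 4.6667
Z(r) = 3/26 (Z(r) = 1/(4 + 14/3) = 1/(26/3) = 3/26)
f(F, R) = 3/26 - R
f(-21, 23)*(-135) = (3/26 - 1*23)*(-135) = (3/26 - 23)*(-135) = -595/26*(-135) = 80325/26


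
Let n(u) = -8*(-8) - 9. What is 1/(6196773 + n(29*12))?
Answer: 1/6196828 ≈ 1.6137e-7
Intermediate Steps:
n(u) = 55 (n(u) = 64 - 9 = 55)
1/(6196773 + n(29*12)) = 1/(6196773 + 55) = 1/6196828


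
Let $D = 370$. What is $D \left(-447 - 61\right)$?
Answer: $-187960$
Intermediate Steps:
$D \left(-447 - 61\right) = 370 \left(-447 - 61\right) = 370 \left(-508\right) = -187960$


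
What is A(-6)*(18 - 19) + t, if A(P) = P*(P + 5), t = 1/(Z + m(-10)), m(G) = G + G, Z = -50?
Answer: -421/70 ≈ -6.0143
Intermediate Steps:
m(G) = 2*G
t = -1/70 (t = 1/(-50 + 2*(-10)) = 1/(-50 - 20) = 1/(-70) = -1/70 ≈ -0.014286)
A(P) = P*(5 + P)
A(-6)*(18 - 19) + t = (-6*(5 - 6))*(18 - 19) - 1/70 = -6*(-1)*(-1) - 1/70 = 6*(-1) - 1/70 = -6 - 1/70 = -421/70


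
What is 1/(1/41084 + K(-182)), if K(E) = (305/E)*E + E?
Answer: 41084/5053333 ≈ 0.0081301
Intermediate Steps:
K(E) = 305 + E
1/(1/41084 + K(-182)) = 1/(1/41084 + (305 - 182)) = 1/(1/41084 + 123) = 1/(5053333/41084) = 41084/5053333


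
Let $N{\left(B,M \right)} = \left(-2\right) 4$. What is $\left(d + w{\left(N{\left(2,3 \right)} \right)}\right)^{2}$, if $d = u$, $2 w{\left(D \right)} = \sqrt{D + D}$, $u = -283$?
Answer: $80085 - 1132 i \approx 80085.0 - 1132.0 i$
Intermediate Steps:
$N{\left(B,M \right)} = -8$
$w{\left(D \right)} = \frac{\sqrt{2} \sqrt{D}}{2}$ ($w{\left(D \right)} = \frac{\sqrt{D + D}}{2} = \frac{\sqrt{2 D}}{2} = \frac{\sqrt{2} \sqrt{D}}{2}$)
$d = -283$
$\left(d + w{\left(N{\left(2,3 \right)} \right)}\right)^{2} = \left(-283 + \frac{\sqrt{2} \sqrt{-8}}{2}\right)^{2} = \left(-283 + \frac{\sqrt{2} \cdot 2 i \sqrt{2}}{2}\right)^{2} = \left(-283 + 2 i\right)^{2}$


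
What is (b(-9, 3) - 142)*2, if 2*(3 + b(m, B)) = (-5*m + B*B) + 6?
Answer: -230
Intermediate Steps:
b(m, B) = B²/2 - 5*m/2 (b(m, B) = -3 + ((-5*m + B*B) + 6)/2 = -3 + ((-5*m + B²) + 6)/2 = -3 + ((B² - 5*m) + 6)/2 = -3 + (6 + B² - 5*m)/2 = -3 + (3 + B²/2 - 5*m/2) = B²/2 - 5*m/2)
(b(-9, 3) - 142)*2 = (((½)*3² - 5/2*(-9)) - 142)*2 = (((½)*9 + 45/2) - 142)*2 = ((9/2 + 45/2) - 142)*2 = (27 - 142)*2 = -115*2 = -230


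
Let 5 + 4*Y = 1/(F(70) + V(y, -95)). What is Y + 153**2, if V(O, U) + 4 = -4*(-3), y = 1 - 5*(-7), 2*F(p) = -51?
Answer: 3277083/140 ≈ 23408.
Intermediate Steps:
F(p) = -51/2 (F(p) = (1/2)*(-51) = -51/2)
y = 36 (y = 1 + 35 = 36)
V(O, U) = 8 (V(O, U) = -4 - 4*(-3) = -4 + 12 = 8)
Y = -177/140 (Y = -5/4 + 1/(4*(-51/2 + 8)) = -5/4 + 1/(4*(-35/2)) = -5/4 + (1/4)*(-2/35) = -5/4 - 1/70 = -177/140 ≈ -1.2643)
Y + 153**2 = -177/140 + 153**2 = -177/140 + 23409 = 3277083/140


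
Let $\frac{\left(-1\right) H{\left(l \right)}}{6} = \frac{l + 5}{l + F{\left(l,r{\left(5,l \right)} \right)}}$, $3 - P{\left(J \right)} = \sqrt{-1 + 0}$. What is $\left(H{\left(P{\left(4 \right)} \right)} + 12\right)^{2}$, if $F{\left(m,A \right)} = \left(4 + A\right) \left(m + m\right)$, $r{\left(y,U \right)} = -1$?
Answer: $\frac{4752}{49} - \frac{414 i}{49} \approx 96.98 - 8.449 i$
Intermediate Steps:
$F{\left(m,A \right)} = 2 m \left(4 + A\right)$ ($F{\left(m,A \right)} = \left(4 + A\right) 2 m = 2 m \left(4 + A\right)$)
$P{\left(J \right)} = 3 - i$ ($P{\left(J \right)} = 3 - \sqrt{-1 + 0} = 3 - \sqrt{-1} = 3 - i$)
$H{\left(l \right)} = - \frac{6 \left(5 + l\right)}{7 l}$ ($H{\left(l \right)} = - 6 \frac{l + 5}{l + 2 l \left(4 - 1\right)} = - 6 \frac{5 + l}{l + 2 l 3} = - 6 \frac{5 + l}{l + 6 l} = - 6 \frac{5 + l}{7 l} = - \frac{6 \left(5 + l\right)}{7 l}$)
$\left(H{\left(P{\left(4 \right)} \right)} + 12\right)^{2} = \left(\frac{6 \left(-5 - \left(3 - i\right)\right)}{7 \left(3 - i\right)} + 12\right)^{2} = \left(\frac{6 \frac{3 + i}{10} \left(-5 - \left(3 - i\right)\right)}{7} + 12\right)^{2} = \left(\frac{6 \frac{3 + i}{10} \left(-8 + i\right)}{7} + 12\right)^{2} = \left(\frac{3 \left(-8 + i\right) \left(3 + i\right)}{35} + 12\right)^{2} = \left(12 + \frac{3 \left(-8 + i\right) \left(3 + i\right)}{35}\right)^{2}$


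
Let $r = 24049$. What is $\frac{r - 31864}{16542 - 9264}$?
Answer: $- \frac{2605}{2426} \approx -1.0738$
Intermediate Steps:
$\frac{r - 31864}{16542 - 9264} = \frac{24049 - 31864}{16542 - 9264} = - \frac{7815}{7278} = \left(-7815\right) \frac{1}{7278} = - \frac{2605}{2426}$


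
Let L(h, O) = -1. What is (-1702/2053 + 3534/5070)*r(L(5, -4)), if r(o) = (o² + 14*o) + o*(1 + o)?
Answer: 228973/133445 ≈ 1.7159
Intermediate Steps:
r(o) = o² + 14*o + o*(1 + o)
(-1702/2053 + 3534/5070)*r(L(5, -4)) = (-1702/2053 + 3534/5070)*(-(15 + 2*(-1))) = (-1702*1/2053 + 3534*(1/5070))*(-(15 - 2)) = (-1702/2053 + 589/845)*(-1*13) = -228973/1734785*(-13) = 228973/133445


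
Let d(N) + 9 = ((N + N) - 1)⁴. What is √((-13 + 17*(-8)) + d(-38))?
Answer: √35152883 ≈ 5929.0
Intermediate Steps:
d(N) = -9 + (-1 + 2*N)⁴ (d(N) = -9 + ((N + N) - 1)⁴ = -9 + (2*N - 1)⁴ = -9 + (-1 + 2*N)⁴)
√((-13 + 17*(-8)) + d(-38)) = √((-13 + 17*(-8)) + (-9 + (-1 + 2*(-38))⁴)) = √((-13 - 136) + (-9 + (-1 - 76)⁴)) = √(-149 + (-9 + (-77)⁴)) = √(-149 + (-9 + 35153041)) = √(-149 + 35153032) = √35152883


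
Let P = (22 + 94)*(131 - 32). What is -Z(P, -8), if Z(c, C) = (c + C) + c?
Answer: -22960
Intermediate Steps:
P = 11484 (P = 116*99 = 11484)
Z(c, C) = C + 2*c (Z(c, C) = (C + c) + c = C + 2*c)
-Z(P, -8) = -(-8 + 2*11484) = -(-8 + 22968) = -1*22960 = -22960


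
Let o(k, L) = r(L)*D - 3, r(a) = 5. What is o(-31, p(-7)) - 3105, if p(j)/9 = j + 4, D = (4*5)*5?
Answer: -2608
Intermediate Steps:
D = 100 (D = 20*5 = 100)
p(j) = 36 + 9*j (p(j) = 9*(j + 4) = 9*(4 + j) = 36 + 9*j)
o(k, L) = 497 (o(k, L) = 5*100 - 3 = 500 - 3 = 497)
o(-31, p(-7)) - 3105 = 497 - 3105 = -2608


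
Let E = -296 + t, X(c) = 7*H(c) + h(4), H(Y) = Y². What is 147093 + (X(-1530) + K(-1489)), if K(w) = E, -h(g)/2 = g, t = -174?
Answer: 16532915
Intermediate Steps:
h(g) = -2*g
X(c) = -8 + 7*c² (X(c) = 7*c² - 2*4 = 7*c² - 8 = -8 + 7*c²)
E = -470 (E = -296 - 174 = -470)
K(w) = -470
147093 + (X(-1530) + K(-1489)) = 147093 + ((-8 + 7*(-1530)²) - 470) = 147093 + ((-8 + 7*2340900) - 470) = 147093 + ((-8 + 16386300) - 470) = 147093 + (16386292 - 470) = 147093 + 16385822 = 16532915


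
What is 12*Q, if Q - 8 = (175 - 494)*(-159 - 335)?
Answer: 1891128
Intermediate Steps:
Q = 157594 (Q = 8 + (175 - 494)*(-159 - 335) = 8 - 319*(-494) = 8 + 157586 = 157594)
12*Q = 12*157594 = 1891128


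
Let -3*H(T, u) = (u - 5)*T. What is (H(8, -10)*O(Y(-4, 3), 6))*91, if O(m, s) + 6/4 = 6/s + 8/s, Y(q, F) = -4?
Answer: 9100/3 ≈ 3033.3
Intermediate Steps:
O(m, s) = -3/2 + 14/s (O(m, s) = -3/2 + (6/s + 8/s) = -3/2 + 14/s)
H(T, u) = -T*(-5 + u)/3 (H(T, u) = -(u - 5)*T/3 = -(-5 + u)*T/3 = -T*(-5 + u)/3)
(H(8, -10)*O(Y(-4, 3), 6))*91 = (((⅓)*8*(5 - 1*(-10)))*(-3/2 + 14/6))*91 = (((⅓)*8*(5 + 10))*(-3/2 + 14*(⅙)))*91 = (((⅓)*8*15)*(-3/2 + 7/3))*91 = (40*(⅚))*91 = (100/3)*91 = 9100/3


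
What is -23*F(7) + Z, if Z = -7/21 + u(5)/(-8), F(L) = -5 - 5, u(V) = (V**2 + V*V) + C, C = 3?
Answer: 5353/24 ≈ 223.04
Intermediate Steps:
u(V) = 3 + 2*V**2 (u(V) = (V**2 + V*V) + 3 = (V**2 + V**2) + 3 = 2*V**2 + 3 = 3 + 2*V**2)
F(L) = -10
Z = -167/24 (Z = -7/21 + (3 + 2*5**2)/(-8) = -7*1/21 + (3 + 2*25)*(-1/8) = -1/3 + (3 + 50)*(-1/8) = -1/3 + 53*(-1/8) = -1/3 - 53/8 = -167/24 ≈ -6.9583)
-23*F(7) + Z = -23*(-10) - 167/24 = 230 - 167/24 = 5353/24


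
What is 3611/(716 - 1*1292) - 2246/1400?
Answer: -793637/100800 ≈ -7.8734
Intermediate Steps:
3611/(716 - 1*1292) - 2246/1400 = 3611/(716 - 1292) - 2246*1/1400 = 3611/(-576) - 1123/700 = 3611*(-1/576) - 1123/700 = -3611/576 - 1123/700 = -793637/100800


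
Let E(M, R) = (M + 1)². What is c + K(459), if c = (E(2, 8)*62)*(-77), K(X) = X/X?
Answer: -42965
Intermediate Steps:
K(X) = 1
E(M, R) = (1 + M)²
c = -42966 (c = ((1 + 2)²*62)*(-77) = (3²*62)*(-77) = (9*62)*(-77) = 558*(-77) = -42966)
c + K(459) = -42966 + 1 = -42965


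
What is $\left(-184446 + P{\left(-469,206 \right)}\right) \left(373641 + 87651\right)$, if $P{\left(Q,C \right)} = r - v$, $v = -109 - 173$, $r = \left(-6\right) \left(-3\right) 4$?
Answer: $-84920166864$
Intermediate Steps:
$r = 72$ ($r = 18 \cdot 4 = 72$)
$v = -282$ ($v = -109 - 173 = -282$)
$P{\left(Q,C \right)} = 354$ ($P{\left(Q,C \right)} = 72 - -282 = 72 + 282 = 354$)
$\left(-184446 + P{\left(-469,206 \right)}\right) \left(373641 + 87651\right) = \left(-184446 + 354\right) \left(373641 + 87651\right) = \left(-184092\right) 461292 = -84920166864$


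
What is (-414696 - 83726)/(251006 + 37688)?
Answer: -249211/144347 ≈ -1.7265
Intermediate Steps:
(-414696 - 83726)/(251006 + 37688) = -498422/288694 = -498422*1/288694 = -249211/144347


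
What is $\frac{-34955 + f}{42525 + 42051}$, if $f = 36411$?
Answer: $\frac{91}{5286} \approx 0.017215$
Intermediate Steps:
$\frac{-34955 + f}{42525 + 42051} = \frac{-34955 + 36411}{42525 + 42051} = \frac{1456}{84576} = 1456 \cdot \frac{1}{84576} = \frac{91}{5286}$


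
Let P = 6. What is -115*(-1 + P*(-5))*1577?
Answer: 5622005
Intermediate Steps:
-115*(-1 + P*(-5))*1577 = -115*(-1 + 6*(-5))*1577 = -115*(-1 - 30)*1577 = -115*(-31)*1577 = 3565*1577 = 5622005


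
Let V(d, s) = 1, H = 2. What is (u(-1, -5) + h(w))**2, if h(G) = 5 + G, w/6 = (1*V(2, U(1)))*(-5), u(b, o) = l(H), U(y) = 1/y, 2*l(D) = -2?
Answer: 676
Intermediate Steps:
l(D) = -1 (l(D) = (1/2)*(-2) = -1)
u(b, o) = -1
w = -30 (w = 6*((1*1)*(-5)) = 6*(1*(-5)) = 6*(-5) = -30)
(u(-1, -5) + h(w))**2 = (-1 + (5 - 30))**2 = (-1 - 25)**2 = (-26)**2 = 676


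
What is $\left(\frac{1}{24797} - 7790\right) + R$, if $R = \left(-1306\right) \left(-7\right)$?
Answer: $\frac{33525545}{24797} \approx 1352.0$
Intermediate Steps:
$R = 9142$
$\left(\frac{1}{24797} - 7790\right) + R = \left(\frac{1}{24797} - 7790\right) + 9142 = - \frac{193168629}{24797} + 9142 = \frac{33525545}{24797}$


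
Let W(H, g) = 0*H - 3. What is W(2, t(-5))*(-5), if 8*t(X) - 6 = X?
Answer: 15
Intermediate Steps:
t(X) = ¾ + X/8
W(H, g) = -3 (W(H, g) = 0 - 3 = -3)
W(2, t(-5))*(-5) = -3*(-5) = 15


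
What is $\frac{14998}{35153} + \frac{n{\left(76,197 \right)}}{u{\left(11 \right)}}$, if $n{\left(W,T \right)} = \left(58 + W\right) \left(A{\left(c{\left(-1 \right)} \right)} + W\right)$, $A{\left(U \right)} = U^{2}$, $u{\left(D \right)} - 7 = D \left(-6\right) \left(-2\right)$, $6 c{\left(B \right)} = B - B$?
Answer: $\frac{360082874}{4886267} \approx 73.693$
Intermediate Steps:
$c{\left(B \right)} = 0$ ($c{\left(B \right)} = \frac{B - B}{6} = \frac{1}{6} \cdot 0 = 0$)
$u{\left(D \right)} = 7 + 12 D$ ($u{\left(D \right)} = 7 + D \left(-6\right) \left(-2\right) = 7 + - 6 D \left(-2\right) = 7 + 12 D$)
$n{\left(W,T \right)} = W \left(58 + W\right)$ ($n{\left(W,T \right)} = \left(58 + W\right) \left(0^{2} + W\right) = \left(58 + W\right) \left(0 + W\right) = \left(58 + W\right) W = W \left(58 + W\right)$)
$\frac{14998}{35153} + \frac{n{\left(76,197 \right)}}{u{\left(11 \right)}} = \frac{14998}{35153} + \frac{76 \left(58 + 76\right)}{7 + 12 \cdot 11} = 14998 \cdot \frac{1}{35153} + \frac{76 \cdot 134}{7 + 132} = \frac{14998}{35153} + \frac{10184}{139} = \frac{360082874}{4886267}$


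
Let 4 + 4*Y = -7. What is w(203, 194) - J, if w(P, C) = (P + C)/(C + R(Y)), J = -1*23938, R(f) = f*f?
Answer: 77206402/3225 ≈ 23940.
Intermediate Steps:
Y = -11/4 (Y = -1 + (¼)*(-7) = -1 - 7/4 = -11/4 ≈ -2.7500)
R(f) = f²
J = -23938
w(P, C) = (C + P)/(121/16 + C) (w(P, C) = (P + C)/(C + (-11/4)²) = (C + P)/(C + 121/16) = (C + P)/(121/16 + C))
w(203, 194) - J = 16*(194 + 203)/(121 + 16*194) - 1*(-23938) = 16*397/(121 + 3104) + 23938 = 16*397/3225 + 23938 = 16*(1/3225)*397 + 23938 = 6352/3225 + 23938 = 77206402/3225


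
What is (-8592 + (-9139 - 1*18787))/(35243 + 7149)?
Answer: -18259/21196 ≈ -0.86144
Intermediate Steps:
(-8592 + (-9139 - 1*18787))/(35243 + 7149) = (-8592 + (-9139 - 18787))/42392 = (-8592 - 27926)*(1/42392) = -36518*1/42392 = -18259/21196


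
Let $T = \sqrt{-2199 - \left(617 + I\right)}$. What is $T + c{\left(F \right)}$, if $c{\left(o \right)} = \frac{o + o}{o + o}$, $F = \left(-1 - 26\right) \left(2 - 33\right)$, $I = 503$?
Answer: $1 + i \sqrt{3319} \approx 1.0 + 57.611 i$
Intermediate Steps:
$F = 837$ ($F = \left(-27\right) \left(-31\right) = 837$)
$c{\left(o \right)} = 1$ ($c{\left(o \right)} = \frac{2 o}{2 o} = 2 o \frac{1}{2 o} = 1$)
$T = i \sqrt{3319}$ ($T = \sqrt{-2199 - 1120} = \sqrt{-3319} = i \sqrt{3319} \approx 57.611 i$)
$T + c{\left(F \right)} = i \sqrt{3319} + 1 = 1 + i \sqrt{3319}$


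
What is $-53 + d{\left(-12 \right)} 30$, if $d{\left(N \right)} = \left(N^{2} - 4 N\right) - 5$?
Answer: $5557$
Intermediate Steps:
$d{\left(N \right)} = -5 + N^{2} - 4 N$
$-53 + d{\left(-12 \right)} 30 = -53 + \left(-5 + \left(-12\right)^{2} - -48\right) 30 = -53 + \left(-5 + 144 + 48\right) 30 = -53 + 187 \cdot 30 = -53 + 5610 = 5557$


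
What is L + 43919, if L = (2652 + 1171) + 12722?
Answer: 60464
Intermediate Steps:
L = 16545 (L = 3823 + 12722 = 16545)
L + 43919 = 16545 + 43919 = 60464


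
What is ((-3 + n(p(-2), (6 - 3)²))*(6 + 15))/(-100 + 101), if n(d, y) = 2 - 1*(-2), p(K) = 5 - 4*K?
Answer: 21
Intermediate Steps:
n(d, y) = 4 (n(d, y) = 2 + 2 = 4)
((-3 + n(p(-2), (6 - 3)²))*(6 + 15))/(-100 + 101) = ((-3 + 4)*(6 + 15))/(-100 + 101) = (1*21)/1 = 1*21 = 21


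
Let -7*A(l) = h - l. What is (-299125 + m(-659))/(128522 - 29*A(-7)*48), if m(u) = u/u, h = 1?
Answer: -1046934/455395 ≈ -2.2990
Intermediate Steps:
m(u) = 1
A(l) = -1/7 + l/7 (A(l) = -(1 - l)/7 = -1/7 + l/7)
(-299125 + m(-659))/(128522 - 29*A(-7)*48) = (-299125 + 1)/(128522 - 29*(-1/7 + (1/7)*(-7))*48) = -299124/(128522 - 29*(-1/7 - 1)*48) = -299124/(128522 - 29*(-8/7)*48) = -299124/(128522 + (232/7)*48) = -299124/(128522 + 11136/7) = -299124/910790/7 = -299124*7/910790 = -1046934/455395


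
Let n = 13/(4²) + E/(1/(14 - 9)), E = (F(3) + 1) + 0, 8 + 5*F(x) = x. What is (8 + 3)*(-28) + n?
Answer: -4915/16 ≈ -307.19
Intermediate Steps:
F(x) = -8/5 + x/5
E = 0 (E = ((-8/5 + (⅕)*3) + 1) + 0 = ((-8/5 + ⅗) + 1) + 0 = (-1 + 1) + 0 = 0 + 0 = 0)
n = 13/16 (n = 13/(4²) + 0/(1/(14 - 9)) = 13/16 + 0/(1/5) = 13*(1/16) + 0/(⅕) = 13/16 + 0*5 = 13/16 + 0 = 13/16 ≈ 0.81250)
(8 + 3)*(-28) + n = (8 + 3)*(-28) + 13/16 = 11*(-28) + 13/16 = -308 + 13/16 = -4915/16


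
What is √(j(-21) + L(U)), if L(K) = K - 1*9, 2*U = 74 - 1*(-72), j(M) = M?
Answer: √43 ≈ 6.5574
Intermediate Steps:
U = 73 (U = (74 - 1*(-72))/2 = (74 + 72)/2 = (½)*146 = 73)
L(K) = -9 + K (L(K) = K - 9 = -9 + K)
√(j(-21) + L(U)) = √(-21 + (-9 + 73)) = √(-21 + 64) = √43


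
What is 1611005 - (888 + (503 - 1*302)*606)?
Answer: 1488311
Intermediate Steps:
1611005 - (888 + (503 - 1*302)*606) = 1611005 - (888 + (503 - 302)*606) = 1611005 - (888 + 201*606) = 1611005 - (888 + 121806) = 1611005 - 1*122694 = 1611005 - 122694 = 1488311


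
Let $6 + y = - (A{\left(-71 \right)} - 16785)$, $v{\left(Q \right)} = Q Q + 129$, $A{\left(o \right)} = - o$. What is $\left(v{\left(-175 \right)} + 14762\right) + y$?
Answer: $62224$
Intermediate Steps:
$v{\left(Q \right)} = 129 + Q^{2}$ ($v{\left(Q \right)} = Q^{2} + 129 = 129 + Q^{2}$)
$y = 16708$ ($y = -6 - \left(\left(-1\right) \left(-71\right) - 16785\right) = -6 - \left(71 - 16785\right) = -6 - -16714 = -6 + 16714 = 16708$)
$\left(v{\left(-175 \right)} + 14762\right) + y = \left(\left(129 + \left(-175\right)^{2}\right) + 14762\right) + 16708 = \left(\left(129 + 30625\right) + 14762\right) + 16708 = \left(30754 + 14762\right) + 16708 = 45516 + 16708 = 62224$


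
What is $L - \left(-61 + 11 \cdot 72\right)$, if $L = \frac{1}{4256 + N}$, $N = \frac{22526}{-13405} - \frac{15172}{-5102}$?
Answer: $- \frac{15203026322907}{20797580312} \approx -731.0$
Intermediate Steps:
$N = \frac{6318072}{4885165}$ ($N = 22526 \left(- \frac{1}{13405}\right) - - \frac{7586}{2551} = - \frac{3218}{1915} + \frac{7586}{2551} = \frac{6318072}{4885165} \approx 1.2933$)
$L = \frac{4885165}{20797580312}$ ($L = \frac{1}{4256 + \frac{6318072}{4885165}} = \frac{1}{\frac{20797580312}{4885165}} = \frac{4885165}{20797580312} \approx 0.00023489$)
$L - \left(-61 + 11 \cdot 72\right) = \frac{4885165}{20797580312} - \left(-61 + 11 \cdot 72\right) = \frac{4885165}{20797580312} - \left(-61 + 792\right) = \frac{4885165}{20797580312} - 731 = - \frac{15203026322907}{20797580312}$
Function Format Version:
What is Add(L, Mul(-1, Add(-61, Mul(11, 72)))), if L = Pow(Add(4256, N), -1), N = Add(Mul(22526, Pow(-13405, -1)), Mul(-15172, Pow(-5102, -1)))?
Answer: Rational(-15203026322907, 20797580312) ≈ -731.00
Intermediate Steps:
N = Rational(6318072, 4885165) (N = Add(Mul(22526, Rational(-1, 13405)), Mul(-15172, Rational(-1, 5102))) = Add(Rational(-3218, 1915), Rational(7586, 2551)) = Rational(6318072, 4885165) ≈ 1.2933)
L = Rational(4885165, 20797580312) (L = Pow(Add(4256, Rational(6318072, 4885165)), -1) = Pow(Rational(20797580312, 4885165), -1) = Rational(4885165, 20797580312) ≈ 0.00023489)
Add(L, Mul(-1, Add(-61, Mul(11, 72)))) = Add(Rational(4885165, 20797580312), Mul(-1, Add(-61, Mul(11, 72)))) = Add(Rational(4885165, 20797580312), Mul(-1, Add(-61, 792))) = Add(Rational(4885165, 20797580312), Mul(-1, 731)) = Add(Rational(4885165, 20797580312), -731) = Rational(-15203026322907, 20797580312)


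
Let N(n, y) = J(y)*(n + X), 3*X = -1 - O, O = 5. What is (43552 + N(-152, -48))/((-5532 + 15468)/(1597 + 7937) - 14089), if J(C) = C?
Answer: -80950016/22385765 ≈ -3.6161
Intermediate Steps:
X = -2 (X = (-1 - 1*5)/3 = (-1 - 5)/3 = (⅓)*(-6) = -2)
N(n, y) = y*(-2 + n) (N(n, y) = y*(n - 2) = y*(-2 + n))
(43552 + N(-152, -48))/((-5532 + 15468)/(1597 + 7937) - 14089) = (43552 - 48*(-2 - 152))/((-5532 + 15468)/(1597 + 7937) - 14089) = (43552 - 48*(-154))/(9936/9534 - 14089) = (43552 + 7392)/(9936*(1/9534) - 14089) = 50944/(1656/1589 - 14089) = 50944/(-22385765/1589) = 50944*(-1589/22385765) = -80950016/22385765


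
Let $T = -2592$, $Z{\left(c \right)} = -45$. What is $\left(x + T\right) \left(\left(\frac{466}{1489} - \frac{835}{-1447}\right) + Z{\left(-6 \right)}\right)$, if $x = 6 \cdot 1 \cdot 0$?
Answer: $\frac{246340097856}{2154583} \approx 1.1433 \cdot 10^{5}$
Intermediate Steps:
$x = 0$ ($x = 6 \cdot 0 = 0$)
$\left(x + T\right) \left(\left(\frac{466}{1489} - \frac{835}{-1447}\right) + Z{\left(-6 \right)}\right) = \left(0 - 2592\right) \left(\left(\frac{466}{1489} - \frac{835}{-1447}\right) - 45\right) = - 2592 \left(\left(466 \cdot \frac{1}{1489} - - \frac{835}{1447}\right) - 45\right) = - 2592 \left(\left(\frac{466}{1489} + \frac{835}{1447}\right) - 45\right) = - 2592 \left(\frac{1917617}{2154583} - 45\right) = \left(-2592\right) \left(- \frac{95038618}{2154583}\right) = \frac{246340097856}{2154583}$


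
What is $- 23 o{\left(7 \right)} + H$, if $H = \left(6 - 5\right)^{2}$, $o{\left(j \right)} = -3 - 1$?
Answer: $93$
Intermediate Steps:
$o{\left(j \right)} = -4$ ($o{\left(j \right)} = -3 - 1 = -4$)
$H = 1$ ($H = 1^{2} = 1$)
$- 23 o{\left(7 \right)} + H = \left(-23\right) \left(-4\right) + 1 = 92 + 1 = 93$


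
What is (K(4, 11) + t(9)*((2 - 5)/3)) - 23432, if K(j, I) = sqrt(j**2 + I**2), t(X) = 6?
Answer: -23438 + sqrt(137) ≈ -23426.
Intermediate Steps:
K(j, I) = sqrt(I**2 + j**2)
(K(4, 11) + t(9)*((2 - 5)/3)) - 23432 = (sqrt(11**2 + 4**2) + 6*((2 - 5)/3)) - 23432 = (sqrt(121 + 16) + 6*(-3*1/3)) - 23432 = (sqrt(137) + 6*(-1)) - 23432 = (sqrt(137) - 6) - 23432 = (-6 + sqrt(137)) - 23432 = -23438 + sqrt(137)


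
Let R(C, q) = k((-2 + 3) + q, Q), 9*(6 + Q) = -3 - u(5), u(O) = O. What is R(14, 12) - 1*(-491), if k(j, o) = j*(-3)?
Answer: 452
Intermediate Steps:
Q = -62/9 (Q = -6 + (-3 - 1*5)/9 = -6 + (-3 - 5)/9 = -6 + (⅑)*(-8) = -6 - 8/9 = -62/9 ≈ -6.8889)
k(j, o) = -3*j
R(C, q) = -3 - 3*q (R(C, q) = -3*((-2 + 3) + q) = -3*(1 + q) = -3 - 3*q)
R(14, 12) - 1*(-491) = (-3 - 3*12) - 1*(-491) = (-3 - 36) + 491 = -39 + 491 = 452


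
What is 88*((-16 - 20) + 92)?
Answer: 4928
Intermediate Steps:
88*((-16 - 20) + 92) = 88*(-36 + 92) = 88*56 = 4928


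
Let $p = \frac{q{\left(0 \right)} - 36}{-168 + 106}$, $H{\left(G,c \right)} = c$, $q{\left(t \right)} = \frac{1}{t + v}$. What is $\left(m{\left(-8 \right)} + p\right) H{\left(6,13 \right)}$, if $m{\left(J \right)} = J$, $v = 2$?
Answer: $- \frac{11973}{124} \approx -96.556$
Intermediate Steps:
$q{\left(t \right)} = \frac{1}{2 + t}$ ($q{\left(t \right)} = \frac{1}{t + 2} = \frac{1}{2 + t}$)
$p = \frac{71}{124}$ ($p = \frac{\frac{1}{2 + 0} - 36}{-168 + 106} = \frac{\frac{1}{2} - 36}{-62} = \left(\frac{1}{2} - 36\right) \left(- \frac{1}{62}\right) = \left(- \frac{71}{2}\right) \left(- \frac{1}{62}\right) = \frac{71}{124} \approx 0.57258$)
$\left(m{\left(-8 \right)} + p\right) H{\left(6,13 \right)} = \left(-8 + \frac{71}{124}\right) 13 = \left(- \frac{921}{124}\right) 13 = - \frac{11973}{124}$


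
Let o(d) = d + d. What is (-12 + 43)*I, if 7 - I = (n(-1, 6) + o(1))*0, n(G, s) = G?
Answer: 217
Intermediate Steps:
o(d) = 2*d
I = 7 (I = 7 - (-1 + 2*1)*0 = 7 - (-1 + 2)*0 = 7 - 0 = 7 - 1*0 = 7 + 0 = 7)
(-12 + 43)*I = (-12 + 43)*7 = 31*7 = 217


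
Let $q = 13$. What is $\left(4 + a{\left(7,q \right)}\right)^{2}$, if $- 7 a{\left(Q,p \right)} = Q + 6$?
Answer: $\frac{225}{49} \approx 4.5918$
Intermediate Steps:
$a{\left(Q,p \right)} = - \frac{6}{7} - \frac{Q}{7}$ ($a{\left(Q,p \right)} = - \frac{Q + 6}{7} = - \frac{6 + Q}{7} = - \frac{6}{7} - \frac{Q}{7}$)
$\left(4 + a{\left(7,q \right)}\right)^{2} = \left(4 - \frac{13}{7}\right)^{2} = \left(\frac{15}{7}\right)^{2} = \frac{225}{49}$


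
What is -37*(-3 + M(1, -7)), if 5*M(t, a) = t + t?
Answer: 481/5 ≈ 96.200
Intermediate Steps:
M(t, a) = 2*t/5 (M(t, a) = (t + t)/5 = (2*t)/5 = 2*t/5)
-37*(-3 + M(1, -7)) = -37*(-3 + (⅖)*1) = -37*(-3 + ⅖) = -37*(-13/5) = 481/5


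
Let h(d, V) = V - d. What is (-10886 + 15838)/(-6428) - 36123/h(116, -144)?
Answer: 57727781/417820 ≈ 138.16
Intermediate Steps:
(-10886 + 15838)/(-6428) - 36123/h(116, -144) = (-10886 + 15838)/(-6428) - 36123/(-144 - 1*116) = 4952*(-1/6428) - 36123/(-144 - 116) = -1238/1607 - 36123/(-260) = -1238/1607 - 36123*(-1/260) = -1238/1607 + 36123/260 = 57727781/417820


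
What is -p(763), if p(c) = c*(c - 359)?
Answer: -308252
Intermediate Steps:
p(c) = c*(-359 + c)
-p(763) = -763*(-359 + 763) = -763*404 = -1*308252 = -308252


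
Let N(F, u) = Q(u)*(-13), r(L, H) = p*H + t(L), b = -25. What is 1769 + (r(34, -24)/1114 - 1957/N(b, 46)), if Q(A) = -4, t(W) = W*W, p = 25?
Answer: 50161723/28964 ≈ 1731.9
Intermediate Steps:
t(W) = W²
r(L, H) = L² + 25*H (r(L, H) = 25*H + L² = L² + 25*H)
N(F, u) = 52 (N(F, u) = -4*(-13) = 52)
1769 + (r(34, -24)/1114 - 1957/N(b, 46)) = 1769 + ((34² + 25*(-24))/1114 - 1957/52) = 1769 + ((1156 - 600)*(1/1114) - 1957*1/52) = 1769 + (556*(1/1114) - 1957/52) = 1769 + (278/557 - 1957/52) = 1769 - 1075593/28964 = 50161723/28964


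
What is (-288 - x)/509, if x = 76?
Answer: -364/509 ≈ -0.71513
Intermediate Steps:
(-288 - x)/509 = (-288 - 1*76)/509 = (-288 - 76)*(1/509) = -364*1/509 = -364/509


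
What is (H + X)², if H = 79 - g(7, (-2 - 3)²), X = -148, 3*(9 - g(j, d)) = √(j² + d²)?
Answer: (234 - √674)²/9 ≈ 4808.9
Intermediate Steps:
g(j, d) = 9 - √(d² + j²)/3 (g(j, d) = 9 - √(j² + d²)/3 = 9 - √(d² + j²)/3)
H = 70 + √674/3 (H = 79 - (9 - √(((-2 - 3)²)² + 7²)/3) = 79 - (9 - √(((-5)²)² + 49)/3) = 79 - (9 - √(25² + 49)/3) = 79 - (9 - √(625 + 49)/3) = 79 - (9 - √674/3) = 79 + (-9 + √674/3) = 70 + √674/3 ≈ 78.654)
(H + X)² = ((70 + √674/3) - 148)² = (-78 + √674/3)²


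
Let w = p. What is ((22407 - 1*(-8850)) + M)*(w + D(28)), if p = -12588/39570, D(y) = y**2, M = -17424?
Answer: 71494228206/6595 ≈ 1.0841e+7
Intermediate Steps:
p = -2098/6595 (p = -12588*1/39570 = -2098/6595 ≈ -0.31812)
w = -2098/6595 ≈ -0.31812
((22407 - 1*(-8850)) + M)*(w + D(28)) = ((22407 - 1*(-8850)) - 17424)*(-2098/6595 + 28**2) = ((22407 + 8850) - 17424)*(-2098/6595 + 784) = (31257 - 17424)*(5168382/6595) = 13833*(5168382/6595) = 71494228206/6595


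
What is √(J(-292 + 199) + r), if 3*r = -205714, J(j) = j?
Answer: I*√617979/3 ≈ 262.04*I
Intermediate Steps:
r = -205714/3 (r = (⅓)*(-205714) = -205714/3 ≈ -68571.)
√(J(-292 + 199) + r) = √((-292 + 199) - 205714/3) = √(-93 - 205714/3) = √(-205993/3) = I*√617979/3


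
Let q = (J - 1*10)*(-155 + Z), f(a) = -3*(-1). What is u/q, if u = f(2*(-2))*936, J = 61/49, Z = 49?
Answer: 1764/583 ≈ 3.0257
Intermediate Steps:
J = 61/49 (J = 61*(1/49) = 61/49 ≈ 1.2449)
f(a) = 3
u = 2808 (u = 3*936 = 2808)
q = 45474/49 (q = (61/49 - 1*10)*(-155 + 49) = (61/49 - 10)*(-106) = -429/49*(-106) = 45474/49 ≈ 928.04)
u/q = 2808/(45474/49) = 2808*(49/45474) = 1764/583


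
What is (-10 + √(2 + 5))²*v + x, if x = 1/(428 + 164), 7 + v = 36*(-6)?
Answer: -14125711/592 + 4460*√7 ≈ -12061.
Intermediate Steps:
v = -223 (v = -7 + 36*(-6) = -7 - 216 = -223)
x = 1/592 ≈ 0.0016892
(-10 + √(2 + 5))²*v + x = (-10 + √(2 + 5))²*(-223) + 1/592 = (-10 + √7)²*(-223) + 1/592 = -223*(-10 + √7)² + 1/592 = 1/592 - 223*(-10 + √7)²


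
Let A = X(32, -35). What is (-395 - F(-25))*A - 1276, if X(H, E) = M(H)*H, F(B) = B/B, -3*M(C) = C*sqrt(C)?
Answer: -1276 + 540672*sqrt(2) ≈ 7.6335e+5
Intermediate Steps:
M(C) = -C**(3/2)/3 (M(C) = -C*sqrt(C)/3 = -C**(3/2)/3)
F(B) = 1
X(H, E) = -H**(5/2)/3 (X(H, E) = (-H**(3/2)/3)*H = -H**(5/2)/3)
A = -4096*sqrt(2)/3 ≈ -1930.9
(-395 - F(-25))*A - 1276 = (-395 - 1*1)*(-4096*sqrt(2)/3) - 1276 = (-395 - 1)*(-4096*sqrt(2)/3) - 1276 = -(-540672)*sqrt(2) - 1276 = 540672*sqrt(2) - 1276 = -1276 + 540672*sqrt(2)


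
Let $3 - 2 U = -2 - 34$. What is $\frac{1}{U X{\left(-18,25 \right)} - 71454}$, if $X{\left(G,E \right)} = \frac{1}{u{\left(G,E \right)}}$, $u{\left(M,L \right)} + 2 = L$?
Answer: $- \frac{46}{3286845} \approx -1.3995 \cdot 10^{-5}$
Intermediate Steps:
$U = \frac{39}{2}$ ($U = \frac{3}{2} - \frac{-2 - 34}{2} = \frac{3}{2} - -18 = \frac{3}{2} + 18 = \frac{39}{2} \approx 19.5$)
$u{\left(M,L \right)} = -2 + L$
$X{\left(G,E \right)} = \frac{1}{-2 + E}$
$\frac{1}{U X{\left(-18,25 \right)} - 71454} = \frac{1}{\frac{39}{2 \left(-2 + 25\right)} - 71454} = \frac{1}{\frac{39}{2 \cdot 23} - 71454} = \frac{1}{\frac{39}{2} \cdot \frac{1}{23} - 71454} = \frac{1}{\frac{39}{46} - 71454} = \frac{1}{- \frac{3286845}{46}} = - \frac{46}{3286845}$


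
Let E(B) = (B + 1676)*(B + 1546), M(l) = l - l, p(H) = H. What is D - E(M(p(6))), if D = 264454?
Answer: -2326642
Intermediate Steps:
M(l) = 0
E(B) = (1546 + B)*(1676 + B) (E(B) = (1676 + B)*(1546 + B) = (1546 + B)*(1676 + B))
D - E(M(p(6))) = 264454 - (2591096 + 0² + 3222*0) = 264454 - (2591096 + 0 + 0) = 264454 - 1*2591096 = 264454 - 2591096 = -2326642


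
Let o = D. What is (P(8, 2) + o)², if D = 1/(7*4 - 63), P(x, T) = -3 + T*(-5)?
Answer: 207936/1225 ≈ 169.74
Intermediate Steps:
P(x, T) = -3 - 5*T
D = -1/35 (D = 1/(28 - 63) = 1/(-35) = -1/35 ≈ -0.028571)
o = -1/35 ≈ -0.028571
(P(8, 2) + o)² = ((-3 - 5*2) - 1/35)² = ((-3 - 10) - 1/35)² = (-13 - 1/35)² = (-456/35)² = 207936/1225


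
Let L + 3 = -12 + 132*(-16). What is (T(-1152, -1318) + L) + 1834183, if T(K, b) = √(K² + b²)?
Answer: 1832056 + 2*√766057 ≈ 1.8338e+6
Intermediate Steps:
L = -2127 (L = -3 + (-12 + 132*(-16)) = -3 + (-12 - 2112) = -3 - 2124 = -2127)
(T(-1152, -1318) + L) + 1834183 = (√((-1152)² + (-1318)²) - 2127) + 1834183 = (√(1327104 + 1737124) - 2127) + 1834183 = (√3064228 - 2127) + 1834183 = (2*√766057 - 2127) + 1834183 = (-2127 + 2*√766057) + 1834183 = 1832056 + 2*√766057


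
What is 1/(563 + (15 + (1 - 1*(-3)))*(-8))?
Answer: 1/411 ≈ 0.0024331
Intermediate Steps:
1/(563 + (15 + (1 - 1*(-3)))*(-8)) = 1/(563 + (15 + (1 + 3))*(-8)) = 1/(563 + (15 + 4)*(-8)) = 1/(563 + 19*(-8)) = 1/(563 - 152) = 1/411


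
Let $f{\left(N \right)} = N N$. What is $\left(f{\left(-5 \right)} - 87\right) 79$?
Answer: $-4898$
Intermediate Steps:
$f{\left(N \right)} = N^{2}$
$\left(f{\left(-5 \right)} - 87\right) 79 = \left(\left(-5\right)^{2} - 87\right) 79 = \left(25 - 87\right) 79 = \left(-62\right) 79 = -4898$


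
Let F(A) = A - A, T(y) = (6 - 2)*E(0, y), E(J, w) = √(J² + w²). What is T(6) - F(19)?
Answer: 24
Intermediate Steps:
T(y) = 4*√(y²) (T(y) = (6 - 2)*√(0² + y²) = 4*√(0 + y²) = 4*√(y²))
F(A) = 0
T(6) - F(19) = 4*√(6²) - 1*0 = 4*√36 + 0 = 4*6 + 0 = 24 + 0 = 24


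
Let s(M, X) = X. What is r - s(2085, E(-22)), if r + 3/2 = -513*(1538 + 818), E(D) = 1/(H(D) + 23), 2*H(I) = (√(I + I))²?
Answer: -2417261/2 ≈ -1.2086e+6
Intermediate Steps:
H(I) = I (H(I) = (√(I + I))²/2 = (√(2*I))²/2 = (√2*√I)²/2 = (2*I)/2 = I)
E(D) = 1/(23 + D) (E(D) = 1/(D + 23) = 1/(23 + D))
r = -2417259/2 (r = -3/2 - 513*(1538 + 818) = -3/2 - 513*2356 = -3/2 - 1208628 = -2417259/2 ≈ -1.2086e+6)
r - s(2085, E(-22)) = -2417259/2 - 1/(23 - 22) = -2417259/2 - 1/1 = -2417259/2 - 1*1 = -2417259/2 - 1 = -2417261/2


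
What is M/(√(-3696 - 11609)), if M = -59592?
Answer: 59592*I*√15305/15305 ≈ 481.69*I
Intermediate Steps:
M/(√(-3696 - 11609)) = -59592/√(-3696 - 11609) = -59592*(-I*√15305/15305) = -(-59592)*I*√15305/15305 = 59592*I*√15305/15305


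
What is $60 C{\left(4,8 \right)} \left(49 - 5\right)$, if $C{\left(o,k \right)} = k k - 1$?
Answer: $166320$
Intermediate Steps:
$C{\left(o,k \right)} = -1 + k^{2}$ ($C{\left(o,k \right)} = k^{2} - 1 = -1 + k^{2}$)
$60 C{\left(4,8 \right)} \left(49 - 5\right) = 60 \left(-1 + 8^{2}\right) \left(49 - 5\right) = 60 \left(-1 + 64\right) 44 = 60 \cdot 63 \cdot 44 = 3780 \cdot 44 = 166320$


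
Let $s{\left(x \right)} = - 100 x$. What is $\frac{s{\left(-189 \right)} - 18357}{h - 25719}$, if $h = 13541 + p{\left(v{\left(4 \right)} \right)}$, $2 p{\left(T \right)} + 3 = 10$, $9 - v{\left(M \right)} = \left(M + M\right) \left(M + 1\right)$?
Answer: $- \frac{1086}{24349} \approx -0.044601$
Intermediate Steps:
$v{\left(M \right)} = 9 - 2 M \left(1 + M\right)$ ($v{\left(M \right)} = 9 - \left(M + M\right) \left(M + 1\right) = 9 - 2 M \left(1 + M\right)$)
$p{\left(T \right)} = \frac{7}{2}$ ($p{\left(T \right)} = - \frac{3}{2} + \frac{1}{2} \cdot 10 = - \frac{3}{2} + 5 = \frac{7}{2}$)
$h = \frac{27089}{2}$ ($h = 13541 + \frac{7}{2} = \frac{27089}{2} \approx 13545.0$)
$\frac{s{\left(-189 \right)} - 18357}{h - 25719} = \frac{\left(-100\right) \left(-189\right) - 18357}{\frac{27089}{2} - 25719} = \frac{18900 - 18357}{- \frac{24349}{2}} = 543 \left(- \frac{2}{24349}\right) = - \frac{1086}{24349}$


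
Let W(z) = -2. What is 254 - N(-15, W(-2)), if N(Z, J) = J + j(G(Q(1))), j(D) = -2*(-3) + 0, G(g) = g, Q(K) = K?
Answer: 250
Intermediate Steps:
j(D) = 6 (j(D) = 6 + 0 = 6)
N(Z, J) = 6 + J (N(Z, J) = J + 6 = 6 + J)
254 - N(-15, W(-2)) = 254 - (6 - 2) = 254 - 1*4 = 254 - 4 = 250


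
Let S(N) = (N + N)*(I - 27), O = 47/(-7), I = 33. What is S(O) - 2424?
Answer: -17532/7 ≈ -2504.6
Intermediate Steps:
O = -47/7 (O = 47*(-⅐) = -47/7 ≈ -6.7143)
S(N) = 12*N (S(N) = (N + N)*(33 - 27) = (2*N)*6 = 12*N)
S(O) - 2424 = 12*(-47/7) - 2424 = -564/7 - 2424 = -17532/7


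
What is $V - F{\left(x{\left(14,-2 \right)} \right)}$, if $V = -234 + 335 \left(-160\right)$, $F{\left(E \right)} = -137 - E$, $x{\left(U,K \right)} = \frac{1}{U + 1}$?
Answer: $- \frac{805454}{15} \approx -53697.0$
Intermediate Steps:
$x{\left(U,K \right)} = \frac{1}{1 + U}$
$V = -53834$ ($V = -234 - 53600 = -53834$)
$V - F{\left(x{\left(14,-2 \right)} \right)} = -53834 - \left(-137 - \frac{1}{1 + 14}\right) = -53834 - \left(-137 - \frac{1}{15}\right) = -53834 - - \frac{2056}{15} = -53834 + \frac{2056}{15} = - \frac{805454}{15}$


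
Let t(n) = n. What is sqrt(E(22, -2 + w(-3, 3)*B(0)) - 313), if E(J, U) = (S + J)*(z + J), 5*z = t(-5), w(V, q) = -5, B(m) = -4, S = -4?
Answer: sqrt(65) ≈ 8.0623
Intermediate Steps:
z = -1 (z = (1/5)*(-5) = -1)
E(J, U) = (-1 + J)*(-4 + J) (E(J, U) = (-4 + J)*(-1 + J) = (-1 + J)*(-4 + J))
sqrt(E(22, -2 + w(-3, 3)*B(0)) - 313) = sqrt((4 + 22**2 - 5*22) - 313) = sqrt((4 + 484 - 110) - 313) = sqrt(378 - 313) = sqrt(65)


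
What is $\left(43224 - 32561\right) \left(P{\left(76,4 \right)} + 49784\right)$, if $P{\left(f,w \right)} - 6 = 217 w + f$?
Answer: $540976642$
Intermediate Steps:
$P{\left(f,w \right)} = 6 + f + 217 w$ ($P{\left(f,w \right)} = 6 + \left(217 w + f\right) = 6 + \left(f + 217 w\right) = 6 + f + 217 w$)
$\left(43224 - 32561\right) \left(P{\left(76,4 \right)} + 49784\right) = \left(43224 - 32561\right) \left(\left(6 + 76 + 217 \cdot 4\right) + 49784\right) = 10663 \left(\left(6 + 76 + 868\right) + 49784\right) = 10663 \left(950 + 49784\right) = 10663 \cdot 50734 = 540976642$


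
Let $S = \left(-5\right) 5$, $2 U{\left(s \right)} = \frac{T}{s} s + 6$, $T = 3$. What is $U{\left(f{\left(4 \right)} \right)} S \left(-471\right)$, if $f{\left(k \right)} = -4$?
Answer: $\frac{105975}{2} \approx 52988.0$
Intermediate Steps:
$U{\left(s \right)} = \frac{9}{2}$ ($U{\left(s \right)} = \frac{\frac{3}{s} s + 6}{2} = \frac{3 + 6}{2} = \frac{1}{2} \cdot 9 = \frac{9}{2}$)
$S = -25$
$U{\left(f{\left(4 \right)} \right)} S \left(-471\right) = \frac{9}{2} \left(-25\right) \left(-471\right) = \left(- \frac{225}{2}\right) \left(-471\right) = \frac{105975}{2}$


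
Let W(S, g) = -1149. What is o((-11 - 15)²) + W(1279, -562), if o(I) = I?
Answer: -473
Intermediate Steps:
o((-11 - 15)²) + W(1279, -562) = (-11 - 15)² - 1149 = (-26)² - 1149 = 676 - 1149 = -473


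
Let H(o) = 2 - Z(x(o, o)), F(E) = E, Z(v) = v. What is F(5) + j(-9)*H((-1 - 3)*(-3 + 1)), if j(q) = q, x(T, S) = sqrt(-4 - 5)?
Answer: -13 + 27*I ≈ -13.0 + 27.0*I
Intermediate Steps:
x(T, S) = 3*I (x(T, S) = sqrt(-9) = 3*I)
H(o) = 2 - 3*I
F(5) + j(-9)*H((-1 - 3)*(-3 + 1)) = 5 - 9*(2 - 3*I) = 5 + (-18 + 27*I) = -13 + 27*I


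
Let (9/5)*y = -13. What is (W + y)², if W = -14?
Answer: 36481/81 ≈ 450.38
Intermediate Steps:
y = -65/9 (y = (5/9)*(-13) = -65/9 ≈ -7.2222)
(W + y)² = (-14 - 65/9)² = (-191/9)² = 36481/81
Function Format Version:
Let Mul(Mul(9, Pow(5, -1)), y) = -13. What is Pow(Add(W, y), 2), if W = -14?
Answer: Rational(36481, 81) ≈ 450.38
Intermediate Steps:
y = Rational(-65, 9) (y = Mul(Rational(5, 9), -13) = Rational(-65, 9) ≈ -7.2222)
Pow(Add(W, y), 2) = Pow(Add(-14, Rational(-65, 9)), 2) = Pow(Rational(-191, 9), 2) = Rational(36481, 81)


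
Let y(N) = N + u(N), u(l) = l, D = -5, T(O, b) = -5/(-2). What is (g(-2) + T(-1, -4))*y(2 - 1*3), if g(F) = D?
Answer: 5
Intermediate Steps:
T(O, b) = 5/2 (T(O, b) = -5*(-½) = 5/2)
g(F) = -5
y(N) = 2*N (y(N) = N + N = 2*N)
(g(-2) + T(-1, -4))*y(2 - 1*3) = (-5 + 5/2)*(2*(2 - 1*3)) = -5*(2 - 3) = -5*(-1) = -5/2*(-2) = 5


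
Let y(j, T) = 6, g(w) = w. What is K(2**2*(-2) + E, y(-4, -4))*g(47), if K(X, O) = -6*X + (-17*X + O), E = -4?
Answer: 13254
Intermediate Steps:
K(X, O) = O - 23*X (K(X, O) = -6*X + (O - 17*X) = O - 23*X)
K(2**2*(-2) + E, y(-4, -4))*g(47) = (6 - 23*(2**2*(-2) - 4))*47 = (6 - 23*(4*(-2) - 4))*47 = (6 - 23*(-8 - 4))*47 = (6 - 23*(-12))*47 = (6 + 276)*47 = 282*47 = 13254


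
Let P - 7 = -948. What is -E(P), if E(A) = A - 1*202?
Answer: 1143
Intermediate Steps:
P = -941 (P = 7 - 948 = -941)
E(A) = -202 + A (E(A) = A - 202 = -202 + A)
-E(P) = -(-202 - 941) = -1*(-1143) = 1143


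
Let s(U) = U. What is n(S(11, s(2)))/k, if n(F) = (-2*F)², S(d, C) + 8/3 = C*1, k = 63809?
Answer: 16/574281 ≈ 2.7861e-5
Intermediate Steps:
S(d, C) = -8/3 + C (S(d, C) = -8/3 + C*1 = -8/3 + C)
n(F) = 4*F²
n(S(11, s(2)))/k = (4*(-8/3 + 2)²)/63809 = (4*(-⅔)²)*(1/63809) = (4*(4/9))*(1/63809) = (16/9)*(1/63809) = 16/574281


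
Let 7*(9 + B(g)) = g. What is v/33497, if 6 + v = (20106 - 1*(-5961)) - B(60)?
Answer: 182430/234479 ≈ 0.77802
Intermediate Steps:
B(g) = -9 + g/7
v = 182430/7 (v = -6 + ((20106 - 1*(-5961)) - (-9 + (1/7)*60)) = -6 + ((20106 + 5961) - (-9 + 60/7)) = -6 + (26067 - 1*(-3/7)) = -6 + (26067 + 3/7) = -6 + 182472/7 = 182430/7 ≈ 26061.)
v/33497 = (182430/7)/33497 = (182430/7)*(1/33497) = 182430/234479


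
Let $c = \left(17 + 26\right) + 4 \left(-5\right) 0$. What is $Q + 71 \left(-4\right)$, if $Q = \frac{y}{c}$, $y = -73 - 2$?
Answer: $- \frac{12287}{43} \approx -285.74$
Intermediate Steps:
$c = 43$ ($c = 43 - 0 = 43 + 0 = 43$)
$y = -75$ ($y = -73 - 2 = -75$)
$Q = - \frac{75}{43} \approx -1.7442$
$Q + 71 \left(-4\right) = - \frac{75}{43} + 71 \left(-4\right) = - \frac{75}{43} - 284 = - \frac{12287}{43}$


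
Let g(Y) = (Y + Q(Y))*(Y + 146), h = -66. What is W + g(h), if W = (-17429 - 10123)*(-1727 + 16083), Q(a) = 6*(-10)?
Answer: -395546592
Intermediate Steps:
Q(a) = -60
g(Y) = (-60 + Y)*(146 + Y) (g(Y) = (Y - 60)*(Y + 146) = (-60 + Y)*(146 + Y))
W = -395536512 (W = -27552*14356 = -395536512)
W + g(h) = -395536512 + (-8760 + (-66)**2 + 86*(-66)) = -395536512 + (-8760 + 4356 - 5676) = -395536512 - 10080 = -395546592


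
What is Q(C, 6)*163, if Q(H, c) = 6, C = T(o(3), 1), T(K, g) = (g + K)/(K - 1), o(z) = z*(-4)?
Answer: 978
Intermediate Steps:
o(z) = -4*z
T(K, g) = (K + g)/(-1 + K)
C = 11/13 (C = (-4*3 + 1)/(-1 - 4*3) = (-12 + 1)/(-1 - 12) = -11/(-13) = -1/13*(-11) = 11/13 ≈ 0.84615)
Q(C, 6)*163 = 6*163 = 978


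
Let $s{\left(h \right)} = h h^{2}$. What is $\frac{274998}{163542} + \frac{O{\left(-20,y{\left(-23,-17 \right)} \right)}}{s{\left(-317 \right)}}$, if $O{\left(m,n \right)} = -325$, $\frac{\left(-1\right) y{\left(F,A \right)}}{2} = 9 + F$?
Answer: $\frac{1460019669354}{868272089341} \approx 1.6815$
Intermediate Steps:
$y{\left(F,A \right)} = -18 - 2 F$ ($y{\left(F,A \right)} = - 2 \left(9 + F\right) = -18 - 2 F$)
$s{\left(h \right)} = h^{3}$
$\frac{274998}{163542} + \frac{O{\left(-20,y{\left(-23,-17 \right)} \right)}}{s{\left(-317 \right)}} = \frac{274998}{163542} - \frac{325}{\left(-317\right)^{3}} = 274998 \cdot \frac{1}{163542} - \frac{325}{-31855013} = \frac{45833}{27257} - - \frac{325}{31855013} = \frac{45833}{27257} + \frac{325}{31855013} = \frac{1460019669354}{868272089341}$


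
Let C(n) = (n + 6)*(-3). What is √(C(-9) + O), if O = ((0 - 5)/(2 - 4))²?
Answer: √61/2 ≈ 3.9051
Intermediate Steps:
C(n) = -18 - 3*n (C(n) = (6 + n)*(-3) = -18 - 3*n)
O = 25/4 (O = (-5/(-2))² = (-5*(-½))² = (5/2)² = 25/4 ≈ 6.2500)
√(C(-9) + O) = √((-18 - 3*(-9)) + 25/4) = √((-18 + 27) + 25/4) = √(9 + 25/4) = √(61/4) = √61/2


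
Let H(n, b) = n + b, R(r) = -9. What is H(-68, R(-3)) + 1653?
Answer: 1576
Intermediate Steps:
H(n, b) = b + n
H(-68, R(-3)) + 1653 = (-9 - 68) + 1653 = -77 + 1653 = 1576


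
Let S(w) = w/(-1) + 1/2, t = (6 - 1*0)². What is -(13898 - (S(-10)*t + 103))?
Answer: -13417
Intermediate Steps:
t = 36 (t = (6 + 0)² = 6² = 36)
S(w) = ½ - w (S(w) = w*(-1) + 1*(½) = -w + ½ = ½ - w)
-(13898 - (S(-10)*t + 103)) = -(13898 - ((½ - 1*(-10))*36 + 103)) = -(13898 - ((½ + 10)*36 + 103)) = -(13898 - ((21/2)*36 + 103)) = -(13898 - (378 + 103)) = -(13898 - 1*481) = -(13898 - 481) = -1*13417 = -13417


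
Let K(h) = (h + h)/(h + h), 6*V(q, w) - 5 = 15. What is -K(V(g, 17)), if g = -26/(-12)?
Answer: -1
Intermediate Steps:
g = 13/6 (g = -26*(-1/12) = 13/6 ≈ 2.1667)
V(q, w) = 10/3 (V(q, w) = ⅚ + (⅙)*15 = ⅚ + 5/2 = 10/3)
K(h) = 1 (K(h) = (2*h)/((2*h)) = (2*h)*(1/(2*h)) = 1)
-K(V(g, 17)) = -1*1 = -1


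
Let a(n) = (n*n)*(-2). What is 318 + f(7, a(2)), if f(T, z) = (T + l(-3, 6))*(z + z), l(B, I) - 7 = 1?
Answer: 78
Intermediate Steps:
l(B, I) = 8 (l(B, I) = 7 + 1 = 8)
a(n) = -2*n² (a(n) = n²*(-2) = -2*n²)
f(T, z) = 2*z*(8 + T) (f(T, z) = (T + 8)*(z + z) = (8 + T)*(2*z) = 2*z*(8 + T))
318 + f(7, a(2)) = 318 + 2*(-2*2²)*(8 + 7) = 318 + 2*(-2*4)*15 = 318 + 2*(-8)*15 = 318 - 240 = 78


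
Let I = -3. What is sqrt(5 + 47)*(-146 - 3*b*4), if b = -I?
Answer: -364*sqrt(13) ≈ -1312.4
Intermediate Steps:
b = 3 (b = -1*(-3) = 3)
sqrt(5 + 47)*(-146 - 3*b*4) = sqrt(5 + 47)*(-146 - 3*3*4) = sqrt(52)*(-146 - 9*4) = (2*sqrt(13))*(-146 - 36) = (2*sqrt(13))*(-182) = -364*sqrt(13)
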